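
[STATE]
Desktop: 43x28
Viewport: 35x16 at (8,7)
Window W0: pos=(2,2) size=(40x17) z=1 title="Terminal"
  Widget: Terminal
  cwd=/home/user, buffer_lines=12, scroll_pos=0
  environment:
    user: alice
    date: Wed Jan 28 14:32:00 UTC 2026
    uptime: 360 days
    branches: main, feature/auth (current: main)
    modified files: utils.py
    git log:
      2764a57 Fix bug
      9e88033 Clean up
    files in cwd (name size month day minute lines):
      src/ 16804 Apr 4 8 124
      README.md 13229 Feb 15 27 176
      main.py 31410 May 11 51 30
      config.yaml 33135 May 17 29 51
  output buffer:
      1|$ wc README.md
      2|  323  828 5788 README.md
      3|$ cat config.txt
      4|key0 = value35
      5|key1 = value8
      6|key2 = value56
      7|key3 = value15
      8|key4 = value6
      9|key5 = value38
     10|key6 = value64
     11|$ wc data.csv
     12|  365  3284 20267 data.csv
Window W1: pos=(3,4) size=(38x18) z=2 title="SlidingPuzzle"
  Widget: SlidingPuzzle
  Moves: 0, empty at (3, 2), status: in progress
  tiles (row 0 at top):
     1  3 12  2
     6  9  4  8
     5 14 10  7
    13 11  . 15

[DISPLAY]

─┬────┬────┬────┐               ┃┃ 
 │  3 │ 12 │  2 │               ┃┃ 
─┼────┼────┼────┤               ┃┃ 
 │  9 │  4 │  8 │               ┃┃ 
─┼────┼────┼────┤               ┃┃ 
 │ 14 │ 10 │  7 │               ┃┃ 
─┼────┼────┼────┤               ┃┃ 
 │ 11 │    │ 15 │               ┃┃ 
─┴────┴────┴────┘               ┃┃ 
s: 0                            ┃┃ 
                                ┃┃ 
                                ┃┛ 
                                ┃  
                                ┃  
━━━━━━━━━━━━━━━━━━━━━━━━━━━━━━━━┛  
                                   


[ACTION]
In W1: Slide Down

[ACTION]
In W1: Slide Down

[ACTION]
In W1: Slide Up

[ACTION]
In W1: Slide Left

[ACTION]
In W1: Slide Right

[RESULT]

─┬────┬────┬────┐               ┃┃ 
 │  3 │ 12 │  2 │               ┃┃ 
─┼────┼────┼────┤               ┃┃ 
 │  9 │  4 │  8 │               ┃┃ 
─┼────┼────┼────┤               ┃┃ 
 │ 14 │    │  7 │               ┃┃ 
─┼────┼────┼────┤               ┃┃ 
 │ 11 │ 10 │ 15 │               ┃┃ 
─┴────┴────┴────┘               ┃┃ 
s: 5                            ┃┃ 
                                ┃┃ 
                                ┃┛ 
                                ┃  
                                ┃  
━━━━━━━━━━━━━━━━━━━━━━━━━━━━━━━━┛  
                                   


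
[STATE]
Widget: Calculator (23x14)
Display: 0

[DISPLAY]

                      0
┌───┬───┬───┬───┐      
│ 7 │ 8 │ 9 │ ÷ │      
├───┼───┼───┼───┤      
│ 4 │ 5 │ 6 │ × │      
├───┼───┼───┼───┤      
│ 1 │ 2 │ 3 │ - │      
├───┼───┼───┼───┤      
│ 0 │ . │ = │ + │      
├───┼───┼───┼───┤      
│ C │ MC│ MR│ M+│      
└───┴───┴───┴───┘      
                       
                       


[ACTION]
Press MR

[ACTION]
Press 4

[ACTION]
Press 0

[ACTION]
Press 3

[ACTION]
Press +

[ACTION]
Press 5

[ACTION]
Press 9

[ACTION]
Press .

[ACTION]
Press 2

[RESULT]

                   59.2
┌───┬───┬───┬───┐      
│ 7 │ 8 │ 9 │ ÷ │      
├───┼───┼───┼───┤      
│ 4 │ 5 │ 6 │ × │      
├───┼───┼───┼───┤      
│ 1 │ 2 │ 3 │ - │      
├───┼───┼───┼───┤      
│ 0 │ . │ = │ + │      
├───┼───┼───┼───┤      
│ C │ MC│ MR│ M+│      
└───┴───┴───┴───┘      
                       
                       


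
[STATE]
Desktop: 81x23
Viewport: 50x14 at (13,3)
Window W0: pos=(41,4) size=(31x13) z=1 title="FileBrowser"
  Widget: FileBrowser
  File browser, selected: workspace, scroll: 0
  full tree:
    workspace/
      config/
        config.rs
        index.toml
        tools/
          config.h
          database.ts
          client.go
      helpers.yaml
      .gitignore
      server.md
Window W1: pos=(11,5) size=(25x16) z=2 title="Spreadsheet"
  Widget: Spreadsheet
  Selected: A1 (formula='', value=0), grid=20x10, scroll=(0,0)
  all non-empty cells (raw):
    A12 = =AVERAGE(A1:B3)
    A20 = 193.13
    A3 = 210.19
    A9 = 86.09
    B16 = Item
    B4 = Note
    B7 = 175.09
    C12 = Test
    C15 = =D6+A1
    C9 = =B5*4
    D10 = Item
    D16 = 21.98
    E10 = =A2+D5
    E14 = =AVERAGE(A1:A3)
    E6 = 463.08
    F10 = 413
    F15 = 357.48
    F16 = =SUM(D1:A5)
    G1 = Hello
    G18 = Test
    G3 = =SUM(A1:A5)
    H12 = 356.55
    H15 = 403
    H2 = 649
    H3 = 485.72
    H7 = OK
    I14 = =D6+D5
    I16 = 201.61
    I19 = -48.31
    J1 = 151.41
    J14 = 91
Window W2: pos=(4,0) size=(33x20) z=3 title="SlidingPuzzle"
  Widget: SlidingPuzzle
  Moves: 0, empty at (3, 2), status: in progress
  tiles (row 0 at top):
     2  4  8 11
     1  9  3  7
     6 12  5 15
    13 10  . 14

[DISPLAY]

──┬────┬────┐          ┃                          
4 │  8 │ 11 │          ┃    ┏━━━━━━━━━━━━━━━━━━━━━
──┼────┼────┤          ┃    ┃ FileBrowser         
9 │  3 │  7 │          ┃    ┠─────────────────────
──┼────┼────┤          ┃    ┃> [-] workspace/     
2 │  5 │ 15 │          ┃    ┃    [+] config/      
──┼────┼────┤          ┃    ┃    helpers.yaml     
0 │    │ 14 │          ┃    ┃    .gitignore       
──┴────┴────┘          ┃    ┃    server.md        
                       ┃    ┃                     
                       ┃    ┃                     
                       ┃    ┃                     
                       ┃    ┃                     
                       ┃    ┗━━━━━━━━━━━━━━━━━━━━━


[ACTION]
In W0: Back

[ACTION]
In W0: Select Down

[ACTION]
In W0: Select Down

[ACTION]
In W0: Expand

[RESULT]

──┬────┬────┐          ┃                          
4 │  8 │ 11 │          ┃    ┏━━━━━━━━━━━━━━━━━━━━━
──┼────┼────┤          ┃    ┃ FileBrowser         
9 │  3 │  7 │          ┃    ┠─────────────────────
──┼────┼────┤          ┃    ┃  [-] workspace/     
2 │  5 │ 15 │          ┃    ┃    [+] config/      
──┼────┼────┤          ┃    ┃  > helpers.yaml     
0 │    │ 14 │          ┃    ┃    .gitignore       
──┴────┴────┘          ┃    ┃    server.md        
                       ┃    ┃                     
                       ┃    ┃                     
                       ┃    ┃                     
                       ┃    ┃                     
                       ┃    ┗━━━━━━━━━━━━━━━━━━━━━


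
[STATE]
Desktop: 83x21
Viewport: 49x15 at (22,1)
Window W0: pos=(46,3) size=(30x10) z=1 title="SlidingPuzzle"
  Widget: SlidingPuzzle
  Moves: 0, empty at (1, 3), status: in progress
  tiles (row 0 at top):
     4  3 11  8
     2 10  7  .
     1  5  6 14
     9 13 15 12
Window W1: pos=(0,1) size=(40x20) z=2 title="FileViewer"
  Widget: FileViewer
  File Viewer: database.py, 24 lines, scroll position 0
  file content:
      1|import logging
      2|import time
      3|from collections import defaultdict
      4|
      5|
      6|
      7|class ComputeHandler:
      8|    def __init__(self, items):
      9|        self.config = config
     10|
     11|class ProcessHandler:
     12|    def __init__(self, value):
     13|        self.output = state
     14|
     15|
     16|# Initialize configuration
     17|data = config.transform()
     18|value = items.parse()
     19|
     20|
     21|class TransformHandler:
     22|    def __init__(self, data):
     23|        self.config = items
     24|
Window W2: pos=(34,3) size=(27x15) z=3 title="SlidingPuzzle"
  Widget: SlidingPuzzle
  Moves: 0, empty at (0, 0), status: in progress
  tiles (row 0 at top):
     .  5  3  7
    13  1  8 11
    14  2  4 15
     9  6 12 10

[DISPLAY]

━━━━━━━━━━━━━━━━━┓                               
                 ┃                               
────────────┏━━━━━━━━━━━━━━━━━━━━━━━━━┓━━━━━━━━━━
            ┃ SlidingPuzzle           ┃          
            ┠─────────────────────────┨──────────
rt defaultdi┃┌────┬────┬────┬────┐    ┃─┬────┐   
            ┃│    │  5 │  3 │  7 │    ┃ │  8 │   
            ┃├────┼────┼────┼────┤    ┃─┼────┤   
            ┃│ 13 │  1 │  8 │ 11 │    ┃ │    │   
            ┃├────┼────┼────┼────┤    ┃─┼────┤   
, items):   ┃│ 14 │  2 │  4 │ 15 │    ┃ │ 14 │   
 config     ┃├────┼────┼────┼────┤    ┃━━━━━━━━━━
            ┃│  9 │  6 │ 12 │ 10 │    ┃          
            ┃└────┴────┴────┴────┘    ┃          
, value):   ┃Moves: 0                 ┃          


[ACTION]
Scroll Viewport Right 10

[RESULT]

━━━━━━━┓                                         
       ┃                                         
──┏━━━━━━━━━━━━━━━━━━━━━━━━━┓━━━━━━━━━━━━━━┓     
  ┃ SlidingPuzzle           ┃              ┃     
  ┠─────────────────────────┨──────────────┨     
di┃┌────┬────┬────┬────┐    ┃─┬────┐       ┃     
  ┃│    │  5 │  3 │  7 │    ┃ │  8 │       ┃     
  ┃├────┼────┼────┼────┤    ┃─┼────┤       ┃     
  ┃│ 13 │  1 │  8 │ 11 │    ┃ │    │       ┃     
  ┃├────┼────┼────┼────┤    ┃─┼────┤       ┃     
  ┃│ 14 │  2 │  4 │ 15 │    ┃ │ 14 │       ┃     
  ┃├────┼────┼────┼────┤    ┃━━━━━━━━━━━━━━┛     
  ┃│  9 │  6 │ 12 │ 10 │    ┃                    
  ┃└────┴────┴────┴────┘    ┃                    
  ┃Moves: 0                 ┃                    


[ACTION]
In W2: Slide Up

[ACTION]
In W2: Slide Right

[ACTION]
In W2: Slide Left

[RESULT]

━━━━━━━┓                                         
       ┃                                         
──┏━━━━━━━━━━━━━━━━━━━━━━━━━┓━━━━━━━━━━━━━━┓     
  ┃ SlidingPuzzle           ┃              ┃     
  ┠─────────────────────────┨──────────────┨     
di┃┌────┬────┬────┬────┐    ┃─┬────┐       ┃     
  ┃│ 13 │  5 │  3 │  7 │    ┃ │  8 │       ┃     
  ┃├────┼────┼────┼────┤    ┃─┼────┤       ┃     
  ┃│  1 │    │  8 │ 11 │    ┃ │    │       ┃     
  ┃├────┼────┼────┼────┤    ┃─┼────┤       ┃     
  ┃│ 14 │  2 │  4 │ 15 │    ┃ │ 14 │       ┃     
  ┃├────┼────┼────┼────┤    ┃━━━━━━━━━━━━━━┛     
  ┃│  9 │  6 │ 12 │ 10 │    ┃                    
  ┃└────┴────┴────┴────┘    ┃                    
  ┃Moves: 2                 ┃                    


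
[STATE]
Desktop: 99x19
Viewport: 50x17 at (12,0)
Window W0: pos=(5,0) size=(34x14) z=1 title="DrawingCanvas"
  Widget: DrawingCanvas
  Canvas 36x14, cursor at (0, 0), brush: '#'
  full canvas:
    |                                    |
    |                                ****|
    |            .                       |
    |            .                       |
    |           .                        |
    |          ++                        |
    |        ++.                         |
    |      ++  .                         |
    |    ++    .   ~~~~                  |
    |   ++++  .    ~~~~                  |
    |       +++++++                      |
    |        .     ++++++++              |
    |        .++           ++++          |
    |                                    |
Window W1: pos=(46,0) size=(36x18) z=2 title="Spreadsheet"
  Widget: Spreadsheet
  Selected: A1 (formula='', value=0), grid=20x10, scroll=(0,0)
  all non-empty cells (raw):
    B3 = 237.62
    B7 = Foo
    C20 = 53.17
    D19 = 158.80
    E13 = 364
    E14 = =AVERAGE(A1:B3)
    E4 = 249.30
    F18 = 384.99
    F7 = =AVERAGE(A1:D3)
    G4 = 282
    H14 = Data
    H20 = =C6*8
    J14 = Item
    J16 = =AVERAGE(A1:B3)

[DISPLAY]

━━━━━━━━━━━━━━━━━━━━━━━━━━┓       ┏━━━━━━━━━━━━━━━
ngCanvas                  ┃       ┃ Spreadsheet   
──────────────────────────┨       ┠───────────────
                          ┃       ┃A1:            
                          ┃       ┃       A       
      .                   ┃       ┃---------------
      .                   ┃       ┃  1      [0]   
     .                    ┃       ┃  2        0   
    ++                    ┃       ┃  3        0  2
  ++.                     ┃       ┃  4        0   
++  .                     ┃       ┃  5        0   
    .   ~~~~              ┃       ┃  6        0   
+  .    ~~~~              ┃       ┃  7        0Foo
━━━━━━━━━━━━━━━━━━━━━━━━━━┛       ┃  8        0   
                                  ┃  9        0   
                                  ┃ 10        0   
                                  ┃ 11        0   


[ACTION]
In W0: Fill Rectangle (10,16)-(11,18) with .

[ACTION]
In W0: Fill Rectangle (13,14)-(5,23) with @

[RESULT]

━━━━━━━━━━━━━━━━━━━━━━━━━━┓       ┏━━━━━━━━━━━━━━━
ngCanvas                  ┃       ┃ Spreadsheet   
──────────────────────────┨       ┠───────────────
                          ┃       ┃A1:            
                          ┃       ┃       A       
      .                   ┃       ┃---------------
      .                   ┃       ┃  1      [0]   
     .                    ┃       ┃  2        0   
    ++  @@@@@@@@@@        ┃       ┃  3        0  2
  ++.   @@@@@@@@@@        ┃       ┃  4        0   
++  .   @@@@@@@@@@        ┃       ┃  5        0   
    .   @@@@@@@@@@        ┃       ┃  6        0   
+  .    @@@@@@@@@@        ┃       ┃  7        0Foo
━━━━━━━━━━━━━━━━━━━━━━━━━━┛       ┃  8        0   
                                  ┃  9        0   
                                  ┃ 10        0   
                                  ┃ 11        0   


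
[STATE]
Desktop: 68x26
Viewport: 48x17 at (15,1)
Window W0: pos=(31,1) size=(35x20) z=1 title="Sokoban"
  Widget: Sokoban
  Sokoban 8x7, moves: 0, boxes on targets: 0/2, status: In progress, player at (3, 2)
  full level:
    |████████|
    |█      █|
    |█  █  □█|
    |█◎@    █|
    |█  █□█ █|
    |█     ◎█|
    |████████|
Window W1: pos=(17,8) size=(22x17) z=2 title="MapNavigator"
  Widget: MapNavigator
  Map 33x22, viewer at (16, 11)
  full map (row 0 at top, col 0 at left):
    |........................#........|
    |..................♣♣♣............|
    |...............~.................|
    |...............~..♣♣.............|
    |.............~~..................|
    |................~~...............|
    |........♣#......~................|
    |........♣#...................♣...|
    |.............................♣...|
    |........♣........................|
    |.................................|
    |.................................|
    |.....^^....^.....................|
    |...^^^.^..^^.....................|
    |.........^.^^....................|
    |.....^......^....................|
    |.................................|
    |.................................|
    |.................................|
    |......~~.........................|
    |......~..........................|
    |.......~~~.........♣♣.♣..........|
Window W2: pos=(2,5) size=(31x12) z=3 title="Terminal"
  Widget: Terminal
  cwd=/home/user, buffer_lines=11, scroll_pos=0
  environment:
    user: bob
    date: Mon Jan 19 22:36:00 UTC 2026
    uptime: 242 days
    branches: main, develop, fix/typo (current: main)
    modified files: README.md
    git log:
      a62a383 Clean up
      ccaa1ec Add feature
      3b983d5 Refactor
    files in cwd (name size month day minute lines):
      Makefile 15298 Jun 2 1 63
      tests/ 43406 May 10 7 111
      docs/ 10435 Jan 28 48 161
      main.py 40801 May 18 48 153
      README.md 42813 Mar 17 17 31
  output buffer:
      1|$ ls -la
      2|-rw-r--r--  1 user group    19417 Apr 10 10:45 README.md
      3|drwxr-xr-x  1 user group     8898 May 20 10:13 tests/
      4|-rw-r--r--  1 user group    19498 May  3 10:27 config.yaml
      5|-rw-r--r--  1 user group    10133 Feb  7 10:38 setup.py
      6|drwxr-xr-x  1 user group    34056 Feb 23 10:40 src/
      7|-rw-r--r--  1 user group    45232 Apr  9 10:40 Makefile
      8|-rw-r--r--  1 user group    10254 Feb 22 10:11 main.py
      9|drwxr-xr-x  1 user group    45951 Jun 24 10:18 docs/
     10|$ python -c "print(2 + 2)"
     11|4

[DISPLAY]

                ┏━━━━━━━━━━━━━━━━━━━━━━━━━━━━━━━
                ┃ Sokoban                       
                ┠───────────────────────────────
                ┃████████                       
━━━━━━━━━━━━━━━━━┓      █                       
                 ┃  █  □█                       
─────────────────┨◎@    █                       
                 ┃━━━━━┓█                       
1 user group    1┃     ┃█                       
1 user group     ┃─────┨█                       
1 user group    1┃.....┃0  0/2                  
1 user group    1┃.....┃                        
1 user group    3┃.....┃                        
1 user group    4┃.....┃                        
1 user group    1┃.....┃                        
━━━━━━━━━━━━━━━━━┛.....┃                        
  ┃..........@.........┃                        


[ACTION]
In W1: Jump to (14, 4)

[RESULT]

                ┏━━━━━━━━━━━━━━━━━━━━━━━━━━━━━━━
                ┃ Sokoban                       
                ┠───────────────────────────────
                ┃████████                       
━━━━━━━━━━━━━━━━━┓      █                       
                 ┃  █  □█                       
─────────────────┨◎@    █                       
                 ┃━━━━━┓█                       
1 user group    1┃     ┃█                       
1 user group     ┃─────┨█                       
1 user group    1┃     ┃0  0/2                  
1 user group    1┃     ┃                        
1 user group    3┃.....┃                        
1 user group    4┃♣♣...┃                        
1 user group    1┃.....┃                        
━━━━━━━━━━━━━━━━━┛♣....┃                        
  ┃.........~@.........┃                        


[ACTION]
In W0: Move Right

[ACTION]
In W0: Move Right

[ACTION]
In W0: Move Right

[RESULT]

                ┏━━━━━━━━━━━━━━━━━━━━━━━━━━━━━━━
                ┃ Sokoban                       
                ┠───────────────────────────────
                ┃████████                       
━━━━━━━━━━━━━━━━━┓      █                       
                 ┃  █  □█                       
─────────────────┨◎   @ █                       
                 ┃━━━━━┓█                       
1 user group    1┃     ┃█                       
1 user group     ┃─────┨█                       
1 user group    1┃     ┃3  0/2                  
1 user group    1┃     ┃                        
1 user group    3┃.....┃                        
1 user group    4┃♣♣...┃                        
1 user group    1┃.....┃                        
━━━━━━━━━━━━━━━━━┛♣....┃                        
  ┃.........~@.........┃                        


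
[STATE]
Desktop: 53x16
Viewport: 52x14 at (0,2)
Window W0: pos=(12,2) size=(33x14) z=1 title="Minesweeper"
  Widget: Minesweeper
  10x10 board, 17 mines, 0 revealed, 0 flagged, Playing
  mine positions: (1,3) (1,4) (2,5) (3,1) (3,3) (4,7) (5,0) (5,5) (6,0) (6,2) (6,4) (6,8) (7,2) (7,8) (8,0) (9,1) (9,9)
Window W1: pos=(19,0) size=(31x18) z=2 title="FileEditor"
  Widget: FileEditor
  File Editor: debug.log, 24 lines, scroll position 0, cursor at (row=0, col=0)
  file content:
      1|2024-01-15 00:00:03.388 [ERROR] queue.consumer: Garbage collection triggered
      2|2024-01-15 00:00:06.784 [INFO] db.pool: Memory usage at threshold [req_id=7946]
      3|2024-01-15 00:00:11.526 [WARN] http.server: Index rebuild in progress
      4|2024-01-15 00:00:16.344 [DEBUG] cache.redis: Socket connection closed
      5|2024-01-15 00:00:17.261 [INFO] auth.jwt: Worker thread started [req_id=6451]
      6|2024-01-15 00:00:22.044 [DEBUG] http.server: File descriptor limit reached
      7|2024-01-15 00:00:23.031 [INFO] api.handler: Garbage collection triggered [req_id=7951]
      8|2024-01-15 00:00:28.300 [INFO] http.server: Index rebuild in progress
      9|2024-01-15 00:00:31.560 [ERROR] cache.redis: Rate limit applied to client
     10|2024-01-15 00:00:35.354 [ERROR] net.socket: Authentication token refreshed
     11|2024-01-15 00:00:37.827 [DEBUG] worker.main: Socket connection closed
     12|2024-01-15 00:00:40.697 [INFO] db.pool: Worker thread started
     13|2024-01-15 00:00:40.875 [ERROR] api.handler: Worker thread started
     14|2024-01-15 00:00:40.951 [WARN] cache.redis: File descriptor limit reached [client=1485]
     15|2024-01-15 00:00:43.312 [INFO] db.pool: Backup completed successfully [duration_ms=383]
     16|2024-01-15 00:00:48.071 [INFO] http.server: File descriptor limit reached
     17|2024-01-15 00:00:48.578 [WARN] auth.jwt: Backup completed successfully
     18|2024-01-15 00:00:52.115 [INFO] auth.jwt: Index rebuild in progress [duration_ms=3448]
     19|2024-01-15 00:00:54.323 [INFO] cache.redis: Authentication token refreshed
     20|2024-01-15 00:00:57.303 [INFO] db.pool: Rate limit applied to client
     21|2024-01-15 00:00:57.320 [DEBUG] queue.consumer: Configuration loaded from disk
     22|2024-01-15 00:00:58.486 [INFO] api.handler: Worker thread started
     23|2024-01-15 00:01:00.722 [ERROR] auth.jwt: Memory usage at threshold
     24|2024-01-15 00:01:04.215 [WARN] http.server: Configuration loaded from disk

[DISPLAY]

            ┏━━━━━━┠─────────────────────────────┨  
            ┃ Mines┃█024-01-15 00:00:03.388 [ERR▲┃  
            ┠──────┃2024-01-15 00:00:06.784 [INF█┃  
            ┃■■■■■■┃2024-01-15 00:00:11.526 [WAR░┃  
            ┃■■■■■■┃2024-01-15 00:00:16.344 [DEB░┃  
            ┃■■■■■■┃2024-01-15 00:00:17.261 [INF░┃  
            ┃■■■■■■┃2024-01-15 00:00:22.044 [DEB░┃  
            ┃■■■■■■┃2024-01-15 00:00:23.031 [INF░┃  
            ┃■■■■■■┃2024-01-15 00:00:28.300 [INF░┃  
            ┃■■■■■■┃2024-01-15 00:00:31.560 [ERR░┃  
            ┃■■■■■■┃2024-01-15 00:00:35.354 [ERR░┃  
            ┃■■■■■■┃2024-01-15 00:00:37.827 [DEB░┃  
            ┃■■■■■■┃2024-01-15 00:00:40.697 [INF░┃  
            ┗━━━━━━┃2024-01-15 00:00:40.875 [ERR░┃  


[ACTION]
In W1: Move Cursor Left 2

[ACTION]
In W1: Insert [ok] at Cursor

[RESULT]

            ┏━━━━━━┠─────────────────────────────┨  
            ┃ Mines┃ok█024-01-15 00:00:03.388 [E▲┃  
            ┠──────┃2024-01-15 00:00:06.784 [INF█┃  
            ┃■■■■■■┃2024-01-15 00:00:11.526 [WAR░┃  
            ┃■■■■■■┃2024-01-15 00:00:16.344 [DEB░┃  
            ┃■■■■■■┃2024-01-15 00:00:17.261 [INF░┃  
            ┃■■■■■■┃2024-01-15 00:00:22.044 [DEB░┃  
            ┃■■■■■■┃2024-01-15 00:00:23.031 [INF░┃  
            ┃■■■■■■┃2024-01-15 00:00:28.300 [INF░┃  
            ┃■■■■■■┃2024-01-15 00:00:31.560 [ERR░┃  
            ┃■■■■■■┃2024-01-15 00:00:35.354 [ERR░┃  
            ┃■■■■■■┃2024-01-15 00:00:37.827 [DEB░┃  
            ┃■■■■■■┃2024-01-15 00:00:40.697 [INF░┃  
            ┗━━━━━━┃2024-01-15 00:00:40.875 [ERR░┃  


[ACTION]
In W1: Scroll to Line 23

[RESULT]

            ┏━━━━━━┠─────────────────────────────┨  
            ┃ Mines┃2024-01-15 00:00:37.827 [DEB▲┃  
            ┠──────┃2024-01-15 00:00:40.697 [INF░┃  
            ┃■■■■■■┃2024-01-15 00:00:40.875 [ERR░┃  
            ┃■■■■■■┃2024-01-15 00:00:40.951 [WAR░┃  
            ┃■■■■■■┃2024-01-15 00:00:43.312 [INF░┃  
            ┃■■■■■■┃2024-01-15 00:00:48.071 [INF░┃  
            ┃■■■■■■┃2024-01-15 00:00:48.578 [WAR░┃  
            ┃■■■■■■┃2024-01-15 00:00:52.115 [INF░┃  
            ┃■■■■■■┃2024-01-15 00:00:54.323 [INF░┃  
            ┃■■■■■■┃2024-01-15 00:00:57.303 [INF░┃  
            ┃■■■■■■┃2024-01-15 00:00:57.320 [DEB░┃  
            ┃■■■■■■┃2024-01-15 00:00:58.486 [INF░┃  
            ┗━━━━━━┃2024-01-15 00:01:00.722 [ERR█┃  


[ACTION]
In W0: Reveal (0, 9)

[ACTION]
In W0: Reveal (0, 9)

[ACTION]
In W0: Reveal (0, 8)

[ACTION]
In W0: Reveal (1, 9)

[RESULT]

            ┏━━━━━━┠─────────────────────────────┨  
            ┃ Mines┃2024-01-15 00:00:37.827 [DEB▲┃  
            ┠──────┃2024-01-15 00:00:40.697 [INF░┃  
            ┃■■■■■1┃2024-01-15 00:00:40.875 [ERR░┃  
            ┃■■■■■2┃2024-01-15 00:00:40.951 [WAR░┃  
            ┃■■■■■■┃2024-01-15 00:00:43.312 [INF░┃  
            ┃■■■■■■┃2024-01-15 00:00:48.071 [INF░┃  
            ┃■■■■■■┃2024-01-15 00:00:48.578 [WAR░┃  
            ┃■■■■■■┃2024-01-15 00:00:52.115 [INF░┃  
            ┃■■■■■■┃2024-01-15 00:00:54.323 [INF░┃  
            ┃■■■■■■┃2024-01-15 00:00:57.303 [INF░┃  
            ┃■■■■■■┃2024-01-15 00:00:57.320 [DEB░┃  
            ┃■■■■■■┃2024-01-15 00:00:58.486 [INF░┃  
            ┗━━━━━━┃2024-01-15 00:01:00.722 [ERR█┃  


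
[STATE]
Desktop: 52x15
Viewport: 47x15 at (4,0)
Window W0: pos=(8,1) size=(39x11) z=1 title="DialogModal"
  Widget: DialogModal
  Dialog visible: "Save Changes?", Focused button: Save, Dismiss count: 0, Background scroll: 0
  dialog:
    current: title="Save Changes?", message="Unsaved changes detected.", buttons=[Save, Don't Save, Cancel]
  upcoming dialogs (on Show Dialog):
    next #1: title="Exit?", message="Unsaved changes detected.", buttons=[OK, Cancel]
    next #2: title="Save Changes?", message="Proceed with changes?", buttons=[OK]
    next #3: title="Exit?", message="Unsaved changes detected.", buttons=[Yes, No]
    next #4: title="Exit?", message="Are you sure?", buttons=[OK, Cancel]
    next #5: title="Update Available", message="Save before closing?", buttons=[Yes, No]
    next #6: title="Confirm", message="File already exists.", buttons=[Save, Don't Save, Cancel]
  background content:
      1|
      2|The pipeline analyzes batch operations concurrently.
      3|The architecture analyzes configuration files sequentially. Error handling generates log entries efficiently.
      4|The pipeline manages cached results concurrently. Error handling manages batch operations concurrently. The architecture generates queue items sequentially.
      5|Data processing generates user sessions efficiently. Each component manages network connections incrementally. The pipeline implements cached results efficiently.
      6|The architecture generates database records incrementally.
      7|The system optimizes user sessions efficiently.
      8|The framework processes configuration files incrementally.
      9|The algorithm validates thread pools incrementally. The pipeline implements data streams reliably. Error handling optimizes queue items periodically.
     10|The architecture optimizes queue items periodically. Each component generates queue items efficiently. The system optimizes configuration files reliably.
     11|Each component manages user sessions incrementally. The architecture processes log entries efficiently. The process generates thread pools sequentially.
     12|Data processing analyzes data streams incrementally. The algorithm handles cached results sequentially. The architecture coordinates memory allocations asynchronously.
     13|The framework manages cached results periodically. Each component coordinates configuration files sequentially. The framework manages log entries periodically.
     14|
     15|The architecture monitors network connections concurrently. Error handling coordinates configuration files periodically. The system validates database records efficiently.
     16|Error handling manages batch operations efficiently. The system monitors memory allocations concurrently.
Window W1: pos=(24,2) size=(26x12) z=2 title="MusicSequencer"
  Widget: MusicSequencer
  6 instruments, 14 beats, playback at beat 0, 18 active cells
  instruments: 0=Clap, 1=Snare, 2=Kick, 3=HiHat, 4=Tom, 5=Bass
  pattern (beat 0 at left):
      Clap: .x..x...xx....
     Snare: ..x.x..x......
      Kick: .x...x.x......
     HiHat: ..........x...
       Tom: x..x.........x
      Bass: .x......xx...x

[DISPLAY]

                                               
    ┏━━━━━━━━━━━━━━━━━━━━━━━━━━━━━━━━━━━━━┓    
    ┃ DialogModal   ┏━━━━━━━━━━━━━━━━━━━━━━━━┓ 
    ┠───────────────┃ MusicSequencer         ┃ 
    ┃               ┠────────────────────────┨ 
    ┃Th┌────────────┃      ▼1234567890123    ┃ 
    ┃Th│        Save┃  Clap·█··█···██····    ┃ 
    ┃Th│  Unsaved ch┃ Snare··█·█··█······    ┃ 
    ┃Da│ [Save]  Don┃  Kick·█···█·█······    ┃ 
    ┃Th└────────────┃ HiHat··········█···    ┃ 
    ┃The system opti┃   Tom█··█·········█    ┃ 
    ┗━━━━━━━━━━━━━━━┃  Bass·█······██···█    ┃ 
                    ┃                        ┃ 
                    ┗━━━━━━━━━━━━━━━━━━━━━━━━┛ 
                                               


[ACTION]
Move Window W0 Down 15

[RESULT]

                                               
                                               
                    ┏━━━━━━━━━━━━━━━━━━━━━━━━┓ 
                    ┃ MusicSequencer         ┃ 
    ┏━━━━━━━━━━━━━━━┠────────────────────────┨ 
    ┃ DialogModal   ┃      ▼1234567890123    ┃ 
    ┠───────────────┃  Clap·█··█···██····    ┃ 
    ┃               ┃ Snare··█·█··█······    ┃ 
    ┃Th┌────────────┃  Kick·█···█·█······    ┃ 
    ┃Th│        Save┃ HiHat··········█···    ┃ 
    ┃Th│  Unsaved ch┃   Tom█··█·········█    ┃ 
    ┃Da│ [Save]  Don┃  Bass·█······██···█    ┃ 
    ┃Th└────────────┃                        ┃ 
    ┃The system opti┗━━━━━━━━━━━━━━━━━━━━━━━━┛ 
    ┗━━━━━━━━━━━━━━━━━━━━━━━━━━━━━━━━━━━━━┛    


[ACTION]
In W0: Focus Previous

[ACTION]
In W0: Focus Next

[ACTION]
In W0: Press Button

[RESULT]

                                               
                                               
                    ┏━━━━━━━━━━━━━━━━━━━━━━━━┓ 
                    ┃ MusicSequencer         ┃ 
    ┏━━━━━━━━━━━━━━━┠────────────────────────┨ 
    ┃ DialogModal   ┃      ▼1234567890123    ┃ 
    ┠───────────────┃  Clap·█··█···██····    ┃ 
    ┃               ┃ Snare··█·█··█······    ┃ 
    ┃The pipeline an┃  Kick·█···█·█······    ┃ 
    ┃The architectur┃ HiHat··········█···    ┃ 
    ┃The pipeline ma┃   Tom█··█·········█    ┃ 
    ┃Data processing┃  Bass·█······██···█    ┃ 
    ┃The architectur┃                        ┃ 
    ┃The system opti┗━━━━━━━━━━━━━━━━━━━━━━━━┛ 
    ┗━━━━━━━━━━━━━━━━━━━━━━━━━━━━━━━━━━━━━┛    


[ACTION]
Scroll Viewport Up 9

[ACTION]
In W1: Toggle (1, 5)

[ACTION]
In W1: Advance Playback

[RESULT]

                                               
                                               
                    ┏━━━━━━━━━━━━━━━━━━━━━━━━┓ 
                    ┃ MusicSequencer         ┃ 
    ┏━━━━━━━━━━━━━━━┠────────────────────────┨ 
    ┃ DialogModal   ┃      0▼234567890123    ┃ 
    ┠───────────────┃  Clap·█··█···██····    ┃ 
    ┃               ┃ Snare··█·██·█······    ┃ 
    ┃The pipeline an┃  Kick·█···█·█······    ┃ 
    ┃The architectur┃ HiHat··········█···    ┃ 
    ┃The pipeline ma┃   Tom█··█·········█    ┃ 
    ┃Data processing┃  Bass·█······██···█    ┃ 
    ┃The architectur┃                        ┃ 
    ┃The system opti┗━━━━━━━━━━━━━━━━━━━━━━━━┛ 
    ┗━━━━━━━━━━━━━━━━━━━━━━━━━━━━━━━━━━━━━┛    


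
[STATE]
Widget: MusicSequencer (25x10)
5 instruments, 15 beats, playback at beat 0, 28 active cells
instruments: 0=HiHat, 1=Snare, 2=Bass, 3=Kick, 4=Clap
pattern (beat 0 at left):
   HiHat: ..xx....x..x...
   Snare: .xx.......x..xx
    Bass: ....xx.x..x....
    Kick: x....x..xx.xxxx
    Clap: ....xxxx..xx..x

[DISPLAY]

      ▼12345678901234    
 HiHat··██····█··█···    
 Snare·██·······█··██    
  Bass····██·█··█····    
  Kick█····█··██·████    
  Clap····████··██··█    
                         
                         
                         
                         


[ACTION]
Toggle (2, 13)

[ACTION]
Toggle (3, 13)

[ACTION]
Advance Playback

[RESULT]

      0▼2345678901234    
 HiHat··██····█··█···    
 Snare·██·······█··██    
  Bass····██·█··█··█·    
  Kick█····█··██·██·█    
  Clap····████··██··█    
                         
                         
                         
                         


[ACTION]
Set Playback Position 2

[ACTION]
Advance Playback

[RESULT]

      012▼45678901234    
 HiHat··██····█··█···    
 Snare·██·······█··██    
  Bass····██·█··█··█·    
  Kick█····█··██·██·█    
  Clap····████··██··█    
                         
                         
                         
                         


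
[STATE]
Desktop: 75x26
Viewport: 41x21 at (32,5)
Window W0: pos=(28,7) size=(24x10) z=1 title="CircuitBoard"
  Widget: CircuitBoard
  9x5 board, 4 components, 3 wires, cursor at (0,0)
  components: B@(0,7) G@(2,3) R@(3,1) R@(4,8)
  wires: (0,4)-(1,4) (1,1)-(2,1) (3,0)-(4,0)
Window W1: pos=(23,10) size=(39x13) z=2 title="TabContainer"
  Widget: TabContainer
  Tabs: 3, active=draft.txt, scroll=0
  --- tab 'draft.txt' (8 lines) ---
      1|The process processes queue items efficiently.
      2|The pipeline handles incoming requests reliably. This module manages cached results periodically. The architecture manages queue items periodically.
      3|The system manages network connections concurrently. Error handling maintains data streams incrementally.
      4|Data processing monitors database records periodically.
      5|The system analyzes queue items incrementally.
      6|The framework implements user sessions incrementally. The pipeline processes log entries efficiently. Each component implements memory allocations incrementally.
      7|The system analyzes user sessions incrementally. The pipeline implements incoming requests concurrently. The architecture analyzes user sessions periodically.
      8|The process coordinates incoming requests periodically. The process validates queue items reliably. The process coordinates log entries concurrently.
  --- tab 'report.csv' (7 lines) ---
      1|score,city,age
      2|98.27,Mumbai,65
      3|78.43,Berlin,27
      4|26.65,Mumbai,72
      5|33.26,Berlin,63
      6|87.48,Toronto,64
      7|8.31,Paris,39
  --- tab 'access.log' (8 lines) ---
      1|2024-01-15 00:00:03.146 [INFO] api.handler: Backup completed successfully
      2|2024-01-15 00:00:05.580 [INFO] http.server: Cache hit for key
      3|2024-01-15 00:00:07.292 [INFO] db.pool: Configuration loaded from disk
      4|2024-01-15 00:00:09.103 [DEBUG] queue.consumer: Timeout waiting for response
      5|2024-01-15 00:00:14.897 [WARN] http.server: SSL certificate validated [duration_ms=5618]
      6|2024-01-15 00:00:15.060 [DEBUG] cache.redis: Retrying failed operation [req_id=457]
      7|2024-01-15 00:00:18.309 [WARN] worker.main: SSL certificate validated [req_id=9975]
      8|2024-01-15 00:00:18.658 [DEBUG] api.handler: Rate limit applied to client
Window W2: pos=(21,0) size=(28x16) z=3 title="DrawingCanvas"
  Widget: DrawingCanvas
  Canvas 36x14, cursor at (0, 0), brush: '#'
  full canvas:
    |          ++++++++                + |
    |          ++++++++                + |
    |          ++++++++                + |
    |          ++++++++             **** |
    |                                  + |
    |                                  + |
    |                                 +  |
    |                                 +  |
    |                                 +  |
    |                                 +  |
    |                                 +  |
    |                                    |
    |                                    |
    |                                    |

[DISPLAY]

++++++++        ┃                        
++++++++        ┃                        
                ┃━━┓                     
                ┃  ┃                     
                ┃──┨                     
                ┃━━━━━━━━━━━━┓           
                ┃            ┃           
                ┃────────────┨           
                ┃ access.log ┃           
                ┃────────────┃           
━━━━━━━━━━━━━━━━┛ue items eff┃           
line handles incoming request┃           
em manages network connection┃           
cessing monitors database rec┃           
em analyzes queue items incre┃           
ework implements user session┃           
em analyzes user sessions inc┃           
━━━━━━━━━━━━━━━━━━━━━━━━━━━━━┛           
                                         
                                         
                                         


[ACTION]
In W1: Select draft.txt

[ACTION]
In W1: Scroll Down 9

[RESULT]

++++++++        ┃                        
++++++++        ┃                        
                ┃━━┓                     
                ┃  ┃                     
                ┃──┨                     
                ┃━━━━━━━━━━━━┓           
                ┃            ┃           
                ┃────────────┨           
                ┃ access.log ┃           
                ┃────────────┃           
━━━━━━━━━━━━━━━━┛ncoming requ┃           
                             ┃           
                             ┃           
                             ┃           
                             ┃           
                             ┃           
                             ┃           
━━━━━━━━━━━━━━━━━━━━━━━━━━━━━┛           
                                         
                                         
                                         


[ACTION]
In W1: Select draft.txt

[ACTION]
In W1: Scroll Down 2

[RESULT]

++++++++        ┃                        
++++++++        ┃                        
                ┃━━┓                     
                ┃  ┃                     
                ┃──┨                     
                ┃━━━━━━━━━━━━┓           
                ┃            ┃           
                ┃────────────┨           
                ┃ access.log ┃           
                ┃────────────┃           
━━━━━━━━━━━━━━━━┛k connection┃           
cessing monitors database rec┃           
em analyzes queue items incre┃           
ework implements user session┃           
em analyzes user sessions inc┃           
ess coordinates incoming requ┃           
                             ┃           
━━━━━━━━━━━━━━━━━━━━━━━━━━━━━┛           
                                         
                                         
                                         
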